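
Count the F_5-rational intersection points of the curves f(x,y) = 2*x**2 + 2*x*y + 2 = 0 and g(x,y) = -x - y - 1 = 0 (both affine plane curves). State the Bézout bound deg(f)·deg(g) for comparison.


Common zeros: {(1, 3)}; count = 1; Bézout bound = 2.

deg(f) = 2, deg(g) = 1, so Bézout bound = 2.
Scan x ∈ F_5. For each x, list the y ∈ F_5 with f(x, y) ≡ 0 and those with g(x, y) ≡ 0 (mod 5); the common zeros in that column are the intersection.
  x = 0: f ≡ 0 at y ∈ ∅; g ≡ 0 at y ∈ {4}; common: ∅.
  x = 1: f ≡ 0 at y ∈ {3}; g ≡ 0 at y ∈ {3}; common: {3}.
  x = 2: f ≡ 0 at y ∈ {0}; g ≡ 0 at y ∈ {2}; common: ∅.
  x = 3: f ≡ 0 at y ∈ {0}; g ≡ 0 at y ∈ {1}; common: ∅.
  x = 4: f ≡ 0 at y ∈ {2}; g ≡ 0 at y ∈ {0}; common: ∅.
Collecting: common zeros = {(1, 3)}, so the count is 1.
Comparison with the Bézout bound: 1 ≤ 2 = deg(f)·deg(g), as expected for curves with no common component (the affine F_5-count falls short of the bound because intersections may lie at infinity, over extension fields, or carry multiplicity).


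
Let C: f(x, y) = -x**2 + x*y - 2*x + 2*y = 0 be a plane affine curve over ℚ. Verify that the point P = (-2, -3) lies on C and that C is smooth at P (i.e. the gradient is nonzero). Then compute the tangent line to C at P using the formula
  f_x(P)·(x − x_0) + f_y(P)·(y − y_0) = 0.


Tangent line at P: -x - 2 = 0.

Step 1: f(-2, -3) = 0, so P lies on C.
Step 2: partial derivatives
  f_x(x, y) = -2*x + y - 2, f_y(x, y) = x + 2.
  f_x(P) = -1, f_y(P) = 0 (gradient nonzero, so P is smooth).
Step 3: tangent line at P: -1·(x − -2) + 0·(y − -3) = 0.
Expanding: -x - 2 = 0.


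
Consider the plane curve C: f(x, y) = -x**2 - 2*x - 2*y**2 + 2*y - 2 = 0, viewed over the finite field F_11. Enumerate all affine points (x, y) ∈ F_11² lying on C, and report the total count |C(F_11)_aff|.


Affine F_11-points: {(2, 3), (2, 9), (3, 6), (4, 5), (4, 7), (5, 5), (5, 7), (6, 6), (7, 3), (7, 9)}; count = 10.

For each of the 121 pairs (x, y) ∈ F_11², evaluate f(x, y) mod 11. Record the zeros.
  x = 0: [0↦9, 1↦9, 2↦5, 3↦8, 4↦7, 5↦2, 6↦4, 7↦2, 8↦7, 9↦8, 10↦5]  zeros at y ∈ ∅
  x = 1: [0↦6, 1↦6, 2↦2, 3↦5, 4↦4, 5↦10, 6↦1, 7↦10, 8↦4, 9↦5, 10↦2]  zeros at y ∈ ∅
  x = 2: [0↦1, 1↦1, 2↦8, 3↦0, 4↦10, 5↦5, 6↦7, 7↦5, 8↦10, 9↦0, 10↦8]  zeros at y ∈ {3, 9}
  x = 3: [0↦5, 1↦5, 2↦1, 3↦4, 4↦3, 5↦9, 6↦0, 7↦9, 8↦3, 9↦4, 10↦1]  zeros at y ∈ {6}
  x = 4: [0↦7, 1↦7, 2↦3, 3↦6, 4↦5, 5↦0, 6↦2, 7↦0, 8↦5, 9↦6, 10↦3]  zeros at y ∈ {5, 7}
  x = 5: [0↦7, 1↦7, 2↦3, 3↦6, 4↦5, 5↦0, 6↦2, 7↦0, 8↦5, 9↦6, 10↦3]  zeros at y ∈ {5, 7}
  x = 6: [0↦5, 1↦5, 2↦1, 3↦4, 4↦3, 5↦9, 6↦0, 7↦9, 8↦3, 9↦4, 10↦1]  zeros at y ∈ {6}
  x = 7: [0↦1, 1↦1, 2↦8, 3↦0, 4↦10, 5↦5, 6↦7, 7↦5, 8↦10, 9↦0, 10↦8]  zeros at y ∈ {3, 9}
  x = 8: [0↦6, 1↦6, 2↦2, 3↦5, 4↦4, 5↦10, 6↦1, 7↦10, 8↦4, 9↦5, 10↦2]  zeros at y ∈ ∅
  x = 9: [0↦9, 1↦9, 2↦5, 3↦8, 4↦7, 5↦2, 6↦4, 7↦2, 8↦7, 9↦8, 10↦5]  zeros at y ∈ ∅
  x = 10: [0↦10, 1↦10, 2↦6, 3↦9, 4↦8, 5↦3, 6↦5, 7↦3, 8↦8, 9↦9, 10↦6]  zeros at y ∈ ∅
Collecting zeros: affine points = {(2, 3), (2, 9), (3, 6), (4, 5), (4, 7), (5, 5), (5, 7), (6, 6), (7, 3), (7, 9)}.
Total count |C(F_11)_aff| = 10.


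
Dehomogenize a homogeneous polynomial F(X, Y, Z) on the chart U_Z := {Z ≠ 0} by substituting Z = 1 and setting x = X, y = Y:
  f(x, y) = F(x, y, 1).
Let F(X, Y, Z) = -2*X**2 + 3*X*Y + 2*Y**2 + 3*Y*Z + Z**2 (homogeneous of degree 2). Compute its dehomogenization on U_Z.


f(x, y) = -2*x**2 + 3*x*y + 2*y**2 + 3*y + 1

On U_Z we set Z = 1. Each monomial c·X^i·Y^j·Z^k in F becomes c·x^i·y^j·1^k = c·x^i·y^j.
Substituting Z = 1: F(X, Y, 1) = -2*x**2 + 3*x*y + 2*y**2 + 3*y + 1.
Note: deg(f) ≤ deg(F) = 2; strict inequality happens when F is divisible by Z (lost terms).


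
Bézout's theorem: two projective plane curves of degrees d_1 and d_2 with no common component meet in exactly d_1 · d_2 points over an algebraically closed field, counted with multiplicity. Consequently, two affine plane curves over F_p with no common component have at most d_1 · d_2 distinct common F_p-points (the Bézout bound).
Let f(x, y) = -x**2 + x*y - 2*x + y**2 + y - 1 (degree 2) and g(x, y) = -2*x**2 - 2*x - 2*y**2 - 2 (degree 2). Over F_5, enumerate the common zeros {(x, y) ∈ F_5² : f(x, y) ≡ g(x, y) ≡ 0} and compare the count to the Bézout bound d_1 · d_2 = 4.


Common zeros: {(0, 2)}; count = 1; Bézout bound = 4.

deg(f) = 2, deg(g) = 2, so Bézout bound = 4.
Scan x ∈ F_5. For each x, list the y ∈ F_5 with f(x, y) ≡ 0 and those with g(x, y) ≡ 0 (mod 5); the common zeros in that column are the intersection.
  x = 0: f ≡ 0 at y ∈ {2}; g ≡ 0 at y ∈ {2, 3}; common: {2}.
  x = 1: f ≡ 0 at y ∈ {4}; g ≡ 0 at y ∈ ∅; common: ∅.
  x = 2: f ≡ 0 at y ∈ {1}; g ≡ 0 at y ∈ ∅; common: ∅.
  x = 3: f ≡ 0 at y ∈ {3}; g ≡ 0 at y ∈ ∅; common: ∅.
  x = 4: f ≡ 0 at y ∈ {0}; g ≡ 0 at y ∈ {2, 3}; common: ∅.
Collecting: common zeros = {(0, 2)}, so the count is 1.
Comparison with the Bézout bound: 1 ≤ 4 = deg(f)·deg(g), as expected for curves with no common component (the affine F_5-count falls short of the bound because intersections may lie at infinity, over extension fields, or carry multiplicity).


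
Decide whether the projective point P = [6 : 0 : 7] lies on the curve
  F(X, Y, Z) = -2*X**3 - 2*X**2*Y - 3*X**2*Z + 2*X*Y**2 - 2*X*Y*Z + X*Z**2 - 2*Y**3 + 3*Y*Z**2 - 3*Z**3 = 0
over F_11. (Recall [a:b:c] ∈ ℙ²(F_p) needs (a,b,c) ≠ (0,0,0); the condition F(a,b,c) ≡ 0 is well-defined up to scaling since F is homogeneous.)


F(6,0,7) ≡ 2 (mod 11); P is NOT on the curve.

Evaluate F(6, 0, 7) term-by-term (mod 11).
  -2*X**3 ↦ -2·216·1·1 = -432
  -2*X**2*Y ↦ -2·36·0·1 = 0
  -3*X**2*Z ↦ -3·36·1·7 = -756
  2*X*Y**2 ↦ 2·6·0·1 = 0
  -2*X*Y*Z ↦ -2·6·0·7 = 0
  X*Z**2 ↦ 1·6·1·49 = 294
  -2*Y**3 ↦ -2·1·0·1 = 0
  3*Y*Z**2 ↦ 3·1·0·49 = 0
  -3*Z**3 ↦ -3·1·1·343 = -1029
Sum: F(6, 0, 7) = (-432) + (0) + (-756) + (0) + (0) + (294) + (0) + (0) + (-1029) = -1923.
Reducing mod 11: -1923 ≡ 2 (mod 11).
Since F(a, b, c) ≡ 2 ≠ 0 (mod 11), P does NOT lie on the curve.


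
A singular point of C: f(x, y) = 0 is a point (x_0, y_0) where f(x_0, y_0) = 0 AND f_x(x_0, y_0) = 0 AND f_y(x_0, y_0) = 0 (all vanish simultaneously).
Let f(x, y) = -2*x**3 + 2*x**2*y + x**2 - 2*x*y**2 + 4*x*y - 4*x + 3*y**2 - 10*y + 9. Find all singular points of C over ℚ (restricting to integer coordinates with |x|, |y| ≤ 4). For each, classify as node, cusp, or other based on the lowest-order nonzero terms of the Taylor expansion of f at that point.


Singular points: {(1, 2)}; classification: node.

Compute partial derivatives:
  f_x = -6*x**2 + 4*x*y + 2*x - 2*y**2 + 4*y - 4.
  f_y = 2*x**2 - 4*x*y + 4*x + 6*y - 10.
Scan x_0 ∈ {−4, ..., 4}. For each x_0, f_y(x_0, y) is a polynomial in y; find its integer roots y ∈ {−4, ..., 4}, then test f_x and f at those candidates.
  x = -4: f_y(-4, y) = 22*y + 6; no integer root y with |y| ≤ 4.
  x = -3: f_y(-3, y) = 18*y - 4; no integer root y with |y| ≤ 4.
  x = -2: f_y(-2, y) = 14*y - 10; no integer root y with |y| ≤ 4.
  x = -1: f_y(-1, y) = 10*y - 12; no integer root y with |y| ≤ 4.
  x = 0: f_y(0, y) = 6*y - 10; no integer root y with |y| ≤ 4.
  x = 1: f_y(1, y) = 2*y - 4; vanishes at y ∈ {2}. (1, 2): f_x = 0, f = 0 — SINGULAR.
  x = 2: f_y(2, y) = 6 - 2*y; vanishes at y ∈ {3}. (2, 3): f_x = -6 ≠ 0.
  x = 3: f_y(3, y) = 20 - 6*y; no integer root y with |y| ≤ 4.
  x = 4: f_y(4, y) = 38 - 10*y; no integer root y with |y| ≤ 4.
Only singular point on the grid: (1, 2).
Classify: substitute x = 1 + u, y = 2 + v and expand: f = -2*u**3 + 2*u**2*v - u**2 - 2*u*v**2 + v**2.
No constant or linear terms (consistent with a singular point). Quadratic part: -u**2 + v**2. Cubic part: -2*u**3 + 2*u**2*v - 2*u*v**2.
The quadratic part v**2 - u**2 = (v − u)(v + u) splits into two distinct linear factors, so there are two distinct tangent lines y − 2 = ±(x − 1) — this is a node (ordinary double point).
Classification: node.


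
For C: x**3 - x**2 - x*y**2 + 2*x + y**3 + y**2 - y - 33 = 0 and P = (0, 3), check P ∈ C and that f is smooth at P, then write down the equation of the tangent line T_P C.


Tangent line at P: -7*x + 32*y - 96 = 0.

Step 1: f(0, 3) = 0, so P lies on C.
Step 2: partial derivatives
  f_x(x, y) = 3*x**2 - 2*x - y**2 + 2, f_y(x, y) = -2*x*y + 3*y**2 + 2*y - 1.
  f_x(P) = -7, f_y(P) = 32 (gradient nonzero, so P is smooth).
Step 3: tangent line at P: -7·(x − 0) + 32·(y − 3) = 0.
Expanding: -7*x + 32*y - 96 = 0.


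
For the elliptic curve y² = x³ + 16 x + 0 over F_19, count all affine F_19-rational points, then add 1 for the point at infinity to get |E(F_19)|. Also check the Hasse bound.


Affine points = {(0, 0), (1, 6), (1, 13), (10, 1), (10, 18), (11, 5), (11, 14), (12, 1), (12, 18), (13, 7), (13, 12), (14, 2), (14, 17), (15, 9), (15, 10), (16, 1), (16, 18), (17, 6), (17, 13)}; affine count = 19; |E(F_19)| = 20.

Discriminant check: Δ ∝ 4a³ + 27b² = 4·16³ + 27·0² = 4·4096 + 27·0 ≡ 6 (mod 19). Nonzero ⇒ E is nonsingular.
For each x ∈ F_19, compute rhs = x³ + 16·x + 0 mod 19, then count y ∈ F_19 with y² ≡ rhs.
  x = 0: rhs = 0, matching y values: 0 (1 points).
  x = 1: rhs = 17, matching y values: 6, 13 (2 points).
  x = 2: rhs = 2, matching y values: none (0 points).
  x = 3: rhs = 18, matching y values: none (0 points).
  x = 4: rhs = 14, matching y values: none (0 points).
  x = 5: rhs = 15, matching y values: none (0 points).
  x = 6: rhs = 8, matching y values: none (0 points).
  x = 7: rhs = 18, matching y values: none (0 points).
  x = 8: rhs = 13, matching y values: none (0 points).
  x = 9: rhs = 18, matching y values: none (0 points).
  x = 10: rhs = 1, matching y values: 1, 18 (2 points).
  x = 11: rhs = 6, matching y values: 5, 14 (2 points).
  x = 12: rhs = 1, matching y values: 1, 18 (2 points).
  x = 13: rhs = 11, matching y values: 7, 12 (2 points).
  x = 14: rhs = 4, matching y values: 2, 17 (2 points).
  x = 15: rhs = 5, matching y values: 9, 10 (2 points).
  x = 16: rhs = 1, matching y values: 1, 18 (2 points).
  x = 17: rhs = 17, matching y values: 6, 13 (2 points).
  x = 18: rhs = 2, matching y values: none (0 points).
Total affine count: 19.
Full point count |E(F_19)| = 19 + 1 = 20.
Hasse bound: |20 − (19+1)| = |0| = 0 ≤ 2√19 ≈ 8.7178 ✓.


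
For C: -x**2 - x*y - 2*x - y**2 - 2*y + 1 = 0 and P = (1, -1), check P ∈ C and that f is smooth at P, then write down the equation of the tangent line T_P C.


Tangent line at P: -3*x - y + 2 = 0.

Step 1: f(1, -1) = 0, so P lies on C.
Step 2: partial derivatives
  f_x(x, y) = -2*x - y - 2, f_y(x, y) = -x - 2*y - 2.
  f_x(P) = -3, f_y(P) = -1 (gradient nonzero, so P is smooth).
Step 3: tangent line at P: -3·(x − 1) + -1·(y − -1) = 0.
Expanding: -3*x - y + 2 = 0.


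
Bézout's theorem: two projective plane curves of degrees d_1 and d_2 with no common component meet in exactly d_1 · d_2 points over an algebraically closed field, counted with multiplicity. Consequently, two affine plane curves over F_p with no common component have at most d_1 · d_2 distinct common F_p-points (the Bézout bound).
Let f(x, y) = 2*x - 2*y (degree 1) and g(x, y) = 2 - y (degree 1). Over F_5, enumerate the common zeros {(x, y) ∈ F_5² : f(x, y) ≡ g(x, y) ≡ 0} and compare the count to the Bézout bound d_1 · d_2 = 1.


Common zeros: {(2, 2)}; count = 1; Bézout bound = 1.

deg(f) = 1, deg(g) = 1, so Bézout bound = 1.
Scan x ∈ F_5. For each x, list the y ∈ F_5 with f(x, y) ≡ 0 and those with g(x, y) ≡ 0 (mod 5); the common zeros in that column are the intersection.
  x = 0: f ≡ 0 at y ∈ {0}; g ≡ 0 at y ∈ {2}; common: ∅.
  x = 1: f ≡ 0 at y ∈ {1}; g ≡ 0 at y ∈ {2}; common: ∅.
  x = 2: f ≡ 0 at y ∈ {2}; g ≡ 0 at y ∈ {2}; common: {2}.
  x = 3: f ≡ 0 at y ∈ {3}; g ≡ 0 at y ∈ {2}; common: ∅.
  x = 4: f ≡ 0 at y ∈ {4}; g ≡ 0 at y ∈ {2}; common: ∅.
Collecting: common zeros = {(2, 2)}, so the count is 1.
Comparison with the Bézout bound: 1 ≤ 1 = deg(f)·deg(g), as expected for curves with no common component (the bound is attained).


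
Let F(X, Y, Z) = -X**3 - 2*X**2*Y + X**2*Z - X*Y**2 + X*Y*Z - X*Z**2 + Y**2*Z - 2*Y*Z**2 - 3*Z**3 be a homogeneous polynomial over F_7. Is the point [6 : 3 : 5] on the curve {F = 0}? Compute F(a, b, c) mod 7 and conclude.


F(6,3,5) ≡ 1 (mod 7); P is NOT on the curve.

Evaluate F(6, 3, 5) term-by-term (mod 7).
  -X**3 ↦ -1·216·1·1 = -216
  -2*X**2*Y ↦ -2·36·3·1 = -216
  X**2*Z ↦ 1·36·1·5 = 180
  -X*Y**2 ↦ -1·6·9·1 = -54
  X*Y*Z ↦ 1·6·3·5 = 90
  -X*Z**2 ↦ -1·6·1·25 = -150
  Y**2*Z ↦ 1·1·9·5 = 45
  -2*Y*Z**2 ↦ -2·1·3·25 = -150
  -3*Z**3 ↦ -3·1·1·125 = -375
Sum: F(6, 3, 5) = (-216) + (-216) + (180) + (-54) + (90) + (-150) + (45) + (-150) + (-375) = -846.
Reducing mod 7: -846 ≡ 1 (mod 7).
Since F(a, b, c) ≡ 1 ≠ 0 (mod 7), P does NOT lie on the curve.


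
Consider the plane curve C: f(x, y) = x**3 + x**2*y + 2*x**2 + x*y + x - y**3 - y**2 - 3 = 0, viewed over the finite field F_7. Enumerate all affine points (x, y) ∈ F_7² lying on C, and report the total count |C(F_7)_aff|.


Affine F_7-points: {(1, 2), (2, 5), (4, 6), (5, 3), (5, 4), (5, 6)}; count = 6.

For each of the 49 pairs (x, y) ∈ F_7², evaluate f(x, y) mod 7. Record the zeros.
  x = 0: [0↦4, 1↦2, 2↦6, 3↦3, 4↦1, 5↦1, 6↦4]  zeros at y ∈ ∅
  x = 1: [0↦1, 1↦1, 2↦0, 3↦6, 4↦6, 5↦1, 6↦6]  zeros at y ∈ {2}
  x = 2: [0↦1, 1↦5, 2↦1, 3↦4, 4↦1, 5↦0, 6↦2]  zeros at y ∈ {5}
  x = 3: [0↦3, 1↦6, 2↦1, 3↦3, 4↦6, 5↦4, 6↦5]  zeros at y ∈ ∅
  x = 4: [0↦6, 1↦3, 2↦6, 3↦2, 4↦6, 5↦5, 6↦0]  zeros at y ∈ {6}
  x = 5: [0↦2, 1↦2, 2↦1, 3↦0, 4↦0, 5↦2, 6↦0]  zeros at y ∈ {3, 4, 6}
  x = 6: [0↦4, 1↦2, 2↦6, 3↦3, 4↦1, 5↦1, 6↦4]  zeros at y ∈ ∅
Collecting zeros: affine points = {(1, 2), (2, 5), (4, 6), (5, 3), (5, 4), (5, 6)}.
Total count |C(F_7)_aff| = 6.


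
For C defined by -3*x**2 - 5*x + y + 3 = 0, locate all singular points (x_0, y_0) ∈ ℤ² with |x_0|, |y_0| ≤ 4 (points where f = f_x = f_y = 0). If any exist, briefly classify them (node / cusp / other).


No singular points in the scanned grid; C is smooth there.

Compute partial derivatives:
  f_x = -6*x - 5.
  f_y = 1.
f_y = 1 is a nonzero constant, so f_y never vanishes: no point (x, y) can satisfy f = f_x = f_y = 0. In particular no (x, y) ∈ {−4, ..., 4}² is singular; the curve is smooth.


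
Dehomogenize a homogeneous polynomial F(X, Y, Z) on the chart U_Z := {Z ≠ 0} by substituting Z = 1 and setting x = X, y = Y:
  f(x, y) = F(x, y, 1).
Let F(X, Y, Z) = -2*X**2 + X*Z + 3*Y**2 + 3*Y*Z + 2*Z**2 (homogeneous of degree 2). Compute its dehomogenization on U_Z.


f(x, y) = -2*x**2 + x + 3*y**2 + 3*y + 2

On U_Z we set Z = 1. Each monomial c·X^i·Y^j·Z^k in F becomes c·x^i·y^j·1^k = c·x^i·y^j.
Substituting Z = 1: F(X, Y, 1) = -2*x**2 + x + 3*y**2 + 3*y + 2.
Note: deg(f) ≤ deg(F) = 2; strict inequality happens when F is divisible by Z (lost terms).


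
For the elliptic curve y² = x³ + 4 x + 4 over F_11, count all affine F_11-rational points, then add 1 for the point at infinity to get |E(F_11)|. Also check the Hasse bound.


Affine points = {(0, 2), (0, 9), (1, 3), (1, 8), (2, 3), (2, 8), (7, 1), (7, 10), (8, 3), (8, 8)}; affine count = 10; |E(F_11)| = 11.

Discriminant check: Δ ∝ 4a³ + 27b² = 4·4³ + 27·4² = 4·64 + 27·16 ≡ 6 (mod 11). Nonzero ⇒ E is nonsingular.
For each x ∈ F_11, compute rhs = x³ + 4·x + 4 mod 11, then count y ∈ F_11 with y² ≡ rhs.
  x = 0: rhs = 4, matching y values: 2, 9 (2 points).
  x = 1: rhs = 9, matching y values: 3, 8 (2 points).
  x = 2: rhs = 9, matching y values: 3, 8 (2 points).
  x = 3: rhs = 10, matching y values: none (0 points).
  x = 4: rhs = 7, matching y values: none (0 points).
  x = 5: rhs = 6, matching y values: none (0 points).
  x = 6: rhs = 2, matching y values: none (0 points).
  x = 7: rhs = 1, matching y values: 1, 10 (2 points).
  x = 8: rhs = 9, matching y values: 3, 8 (2 points).
  x = 9: rhs = 10, matching y values: none (0 points).
  x = 10: rhs = 10, matching y values: none (0 points).
Total affine count: 10.
Full point count |E(F_11)| = 10 + 1 = 11.
Hasse bound: |11 − (11+1)| = |-1| = 1 ≤ 2√11 ≈ 6.6332 ✓.


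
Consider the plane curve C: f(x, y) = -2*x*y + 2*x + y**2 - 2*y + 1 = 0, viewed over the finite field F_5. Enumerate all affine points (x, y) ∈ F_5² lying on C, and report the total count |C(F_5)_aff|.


Affine F_5-points: {(0, 1), (1, 1), (1, 3), (2, 0), (2, 1), (3, 1), (3, 2), (4, 1), (4, 4)}; count = 9.

For each of the 25 pairs (x, y) ∈ F_5², evaluate f(x, y) mod 5. Record the zeros.
  x = 0: [0↦1, 1↦0, 2↦1, 3↦4, 4↦4]  zeros at y ∈ {1}
  x = 1: [0↦3, 1↦0, 2↦4, 3↦0, 4↦3]  zeros at y ∈ {1, 3}
  x = 2: [0↦0, 1↦0, 2↦2, 3↦1, 4↦2]  zeros at y ∈ {0, 1}
  x = 3: [0↦2, 1↦0, 2↦0, 3↦2, 4↦1]  zeros at y ∈ {1, 2}
  x = 4: [0↦4, 1↦0, 2↦3, 3↦3, 4↦0]  zeros at y ∈ {1, 4}
Collecting zeros: affine points = {(0, 1), (1, 1), (1, 3), (2, 0), (2, 1), (3, 1), (3, 2), (4, 1), (4, 4)}.
Total count |C(F_5)_aff| = 9.


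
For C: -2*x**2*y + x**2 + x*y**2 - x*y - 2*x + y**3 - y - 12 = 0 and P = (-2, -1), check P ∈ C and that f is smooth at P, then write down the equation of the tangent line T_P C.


Tangent line at P: -12*x - 24 = 0.

Step 1: f(-2, -1) = 0, so P lies on C.
Step 2: partial derivatives
  f_x(x, y) = -4*x*y + 2*x + y**2 - y - 2, f_y(x, y) = -2*x**2 + 2*x*y - x + 3*y**2 - 1.
  f_x(P) = -12, f_y(P) = 0 (gradient nonzero, so P is smooth).
Step 3: tangent line at P: -12·(x − -2) + 0·(y − -1) = 0.
Expanding: -12*x - 24 = 0.


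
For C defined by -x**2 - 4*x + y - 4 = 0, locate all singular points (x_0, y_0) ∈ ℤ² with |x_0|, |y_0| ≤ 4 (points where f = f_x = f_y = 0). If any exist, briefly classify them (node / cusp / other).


No singular points in the scanned grid; C is smooth there.

Compute partial derivatives:
  f_x = -2*x - 4.
  f_y = 1.
f_y = 1 is a nonzero constant, so f_y never vanishes: no point (x, y) can satisfy f = f_x = f_y = 0. In particular no (x, y) ∈ {−4, ..., 4}² is singular; the curve is smooth.


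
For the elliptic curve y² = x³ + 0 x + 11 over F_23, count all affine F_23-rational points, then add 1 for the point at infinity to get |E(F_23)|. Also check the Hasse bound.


Affine points = {(1, 9), (1, 14), (4, 11), (4, 12), (7, 3), (7, 20), (9, 2), (9, 21), (11, 10), (11, 13), (13, 0), (14, 8), (14, 15), (16, 6), (16, 17), (17, 5), (17, 18), (18, 1), (18, 22), (19, 4), (19, 19), (21, 7), (21, 16)}; affine count = 23; |E(F_23)| = 24.

Discriminant check: Δ ∝ 4a³ + 27b² = 4·0³ + 27·11² = 4·0 + 27·121 ≡ 1 (mod 23). Nonzero ⇒ E is nonsingular.
For each x ∈ F_23, compute rhs = x³ + 0·x + 11 mod 23, then count y ∈ F_23 with y² ≡ rhs.
  x = 0: rhs = 11, matching y values: none (0 points).
  x = 1: rhs = 12, matching y values: 9, 14 (2 points).
  x = 2: rhs = 19, matching y values: none (0 points).
  x = 3: rhs = 15, matching y values: none (0 points).
  x = 4: rhs = 6, matching y values: 11, 12 (2 points).
  x = 5: rhs = 21, matching y values: none (0 points).
  x = 6: rhs = 20, matching y values: none (0 points).
  x = 7: rhs = 9, matching y values: 3, 20 (2 points).
  x = 8: rhs = 17, matching y values: none (0 points).
  x = 9: rhs = 4, matching y values: 2, 21 (2 points).
  x = 10: rhs = 22, matching y values: none (0 points).
  x = 11: rhs = 8, matching y values: 10, 13 (2 points).
  x = 12: rhs = 14, matching y values: none (0 points).
  x = 13: rhs = 0, matching y values: 0 (1 points).
  x = 14: rhs = 18, matching y values: 8, 15 (2 points).
  x = 15: rhs = 5, matching y values: none (0 points).
  x = 16: rhs = 13, matching y values: 6, 17 (2 points).
  x = 17: rhs = 2, matching y values: 5, 18 (2 points).
  x = 18: rhs = 1, matching y values: 1, 22 (2 points).
  x = 19: rhs = 16, matching y values: 4, 19 (2 points).
  x = 20: rhs = 7, matching y values: none (0 points).
  x = 21: rhs = 3, matching y values: 7, 16 (2 points).
  x = 22: rhs = 10, matching y values: none (0 points).
Total affine count: 23.
Full point count |E(F_23)| = 23 + 1 = 24.
Hasse bound: |24 − (23+1)| = |0| = 0 ≤ 2√23 ≈ 9.5917 ✓.


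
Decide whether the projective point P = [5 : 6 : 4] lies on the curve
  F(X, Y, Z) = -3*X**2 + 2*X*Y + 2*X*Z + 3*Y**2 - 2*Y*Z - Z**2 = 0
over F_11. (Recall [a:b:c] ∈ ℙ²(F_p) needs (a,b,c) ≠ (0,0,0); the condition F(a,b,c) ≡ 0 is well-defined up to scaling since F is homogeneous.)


F(5,6,4) ≡ 3 (mod 11); P is NOT on the curve.

Evaluate F(5, 6, 4) term-by-term (mod 11).
  -3*X**2 ↦ -3·25·1·1 = -75
  2*X*Y ↦ 2·5·6·1 = 60
  2*X*Z ↦ 2·5·1·4 = 40
  3*Y**2 ↦ 3·1·36·1 = 108
  -2*Y*Z ↦ -2·1·6·4 = -48
  -Z**2 ↦ -1·1·1·16 = -16
Sum: F(5, 6, 4) = (-75) + (60) + (40) + (108) + (-48) + (-16) = 69.
Reducing mod 11: 69 ≡ 3 (mod 11).
Since F(a, b, c) ≡ 3 ≠ 0 (mod 11), P does NOT lie on the curve.


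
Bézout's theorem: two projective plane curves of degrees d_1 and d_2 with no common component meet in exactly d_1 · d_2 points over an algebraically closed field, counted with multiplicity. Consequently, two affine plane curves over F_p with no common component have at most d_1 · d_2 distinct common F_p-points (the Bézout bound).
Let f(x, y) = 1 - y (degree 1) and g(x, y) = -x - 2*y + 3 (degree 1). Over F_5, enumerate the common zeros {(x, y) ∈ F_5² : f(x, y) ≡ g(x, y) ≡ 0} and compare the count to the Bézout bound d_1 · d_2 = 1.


Common zeros: {(1, 1)}; count = 1; Bézout bound = 1.

deg(f) = 1, deg(g) = 1, so Bézout bound = 1.
Scan x ∈ F_5. For each x, list the y ∈ F_5 with f(x, y) ≡ 0 and those with g(x, y) ≡ 0 (mod 5); the common zeros in that column are the intersection.
  x = 0: f ≡ 0 at y ∈ {1}; g ≡ 0 at y ∈ {4}; common: ∅.
  x = 1: f ≡ 0 at y ∈ {1}; g ≡ 0 at y ∈ {1}; common: {1}.
  x = 2: f ≡ 0 at y ∈ {1}; g ≡ 0 at y ∈ {3}; common: ∅.
  x = 3: f ≡ 0 at y ∈ {1}; g ≡ 0 at y ∈ {0}; common: ∅.
  x = 4: f ≡ 0 at y ∈ {1}; g ≡ 0 at y ∈ {2}; common: ∅.
Collecting: common zeros = {(1, 1)}, so the count is 1.
Comparison with the Bézout bound: 1 ≤ 1 = deg(f)·deg(g), as expected for curves with no common component (the bound is attained).


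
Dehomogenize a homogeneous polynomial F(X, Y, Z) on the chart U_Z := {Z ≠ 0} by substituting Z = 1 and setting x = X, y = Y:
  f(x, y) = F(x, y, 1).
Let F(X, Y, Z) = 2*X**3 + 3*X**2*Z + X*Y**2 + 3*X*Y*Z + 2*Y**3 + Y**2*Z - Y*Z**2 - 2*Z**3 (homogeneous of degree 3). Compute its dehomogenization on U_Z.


f(x, y) = 2*x**3 + 3*x**2 + x*y**2 + 3*x*y + 2*y**3 + y**2 - y - 2

On U_Z we set Z = 1. Each monomial c·X^i·Y^j·Z^k in F becomes c·x^i·y^j·1^k = c·x^i·y^j.
Substituting Z = 1: F(X, Y, 1) = 2*x**3 + 3*x**2 + x*y**2 + 3*x*y + 2*y**3 + y**2 - y - 2.
Note: deg(f) ≤ deg(F) = 3; strict inequality happens when F is divisible by Z (lost terms).


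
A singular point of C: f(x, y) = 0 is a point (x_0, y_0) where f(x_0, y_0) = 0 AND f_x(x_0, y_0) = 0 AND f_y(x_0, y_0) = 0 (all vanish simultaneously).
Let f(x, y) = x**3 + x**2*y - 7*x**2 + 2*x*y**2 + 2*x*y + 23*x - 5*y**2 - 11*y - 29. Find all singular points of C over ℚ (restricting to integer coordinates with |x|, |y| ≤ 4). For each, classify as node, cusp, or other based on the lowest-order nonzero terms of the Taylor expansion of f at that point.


Singular points: {(3, -2)}; classification: cusp.

Compute partial derivatives:
  f_x = 3*x**2 + 2*x*y - 14*x + 2*y**2 + 2*y + 23.
  f_y = x**2 + 4*x*y + 2*x - 10*y - 11.
Scan x_0 ∈ {−4, ..., 4}. For each x_0, f_y(x_0, y) is a polynomial in y; find its integer roots y ∈ {−4, ..., 4}, then test f_x and f at those candidates.
  x = -4: f_y(-4, y) = -26*y - 3; no integer root y with |y| ≤ 4.
  x = -3: f_y(-3, y) = -22*y - 8; no integer root y with |y| ≤ 4.
  x = -2: f_y(-2, y) = -18*y - 11; no integer root y with |y| ≤ 4.
  x = -1: f_y(-1, y) = -14*y - 12; no integer root y with |y| ≤ 4.
  x = 0: f_y(0, y) = -10*y - 11; no integer root y with |y| ≤ 4.
  x = 1: f_y(1, y) = -6*y - 8; no integer root y with |y| ≤ 4.
  x = 2: f_y(2, y) = -2*y - 3; no integer root y with |y| ≤ 4.
  x = 3: f_y(3, y) = 2*y + 4; vanishes at y ∈ {-2}. (3, -2): f_x = 0, f = 0 — SINGULAR.
  x = 4: f_y(4, y) = 6*y + 13; no integer root y with |y| ≤ 4.
Only singular point on the grid: (3, -2).
Classify: substitute x = 3 + u, y = -2 + v and expand: f = u**3 + u**2*v + 2*u*v**2 + v**2.
No constant or linear terms (consistent with a singular point). Quadratic part: v**2. Cubic part: u**3 + u**2*v + 2*u*v**2.
The quadratic part v**2 is a perfect square, so there is a single (double) tangent line v = 0, i.e. y = -2. Restricting the cubic part to that line (v = 0) leaves u**3 ≠ 0, so f is not divisible by v and the branch is v² ≈ -u**3 to lowest order — this is a cusp.
Classification: cusp.


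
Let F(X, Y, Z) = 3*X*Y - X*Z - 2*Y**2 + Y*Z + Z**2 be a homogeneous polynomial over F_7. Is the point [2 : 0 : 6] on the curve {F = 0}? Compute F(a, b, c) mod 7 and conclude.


F(2,0,6) ≡ 3 (mod 7); P is NOT on the curve.

Evaluate F(2, 0, 6) term-by-term (mod 7).
  3*X*Y ↦ 3·2·0·1 = 0
  -X*Z ↦ -1·2·1·6 = -12
  -2*Y**2 ↦ -2·1·0·1 = 0
  Y*Z ↦ 1·1·0·6 = 0
  Z**2 ↦ 1·1·1·36 = 36
Sum: F(2, 0, 6) = (0) + (-12) + (0) + (0) + (36) = 24.
Reducing mod 7: 24 ≡ 3 (mod 7).
Since F(a, b, c) ≡ 3 ≠ 0 (mod 7), P does NOT lie on the curve.


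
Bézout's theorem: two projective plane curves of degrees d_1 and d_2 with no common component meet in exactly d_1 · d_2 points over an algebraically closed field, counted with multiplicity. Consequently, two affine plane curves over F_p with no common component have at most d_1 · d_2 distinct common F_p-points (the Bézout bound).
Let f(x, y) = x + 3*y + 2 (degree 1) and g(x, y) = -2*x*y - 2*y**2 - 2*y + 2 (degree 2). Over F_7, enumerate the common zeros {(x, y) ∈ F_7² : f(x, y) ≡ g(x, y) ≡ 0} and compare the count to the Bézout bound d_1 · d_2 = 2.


Common zeros: {(4, 5)}; count = 1; Bézout bound = 2.

deg(f) = 1, deg(g) = 2, so Bézout bound = 2.
Scan x ∈ F_7. For each x, list the y ∈ F_7 with f(x, y) ≡ 0 and those with g(x, y) ≡ 0 (mod 7); the common zeros in that column are the intersection.
  x = 0: f ≡ 0 at y ∈ {4}; g ≡ 0 at y ∈ ∅; common: ∅.
  x = 1: f ≡ 0 at y ∈ {6}; g ≡ 0 at y ∈ {2, 3}; common: ∅.
  x = 2: f ≡ 0 at y ∈ {1}; g ≡ 0 at y ∈ ∅; common: ∅.
  x = 3: f ≡ 0 at y ∈ {3}; g ≡ 0 at y ∈ ∅; common: ∅.
  x = 4: f ≡ 0 at y ∈ {5}; g ≡ 0 at y ∈ {4, 5}; common: {5}.
  x = 5: f ≡ 0 at y ∈ {0}; g ≡ 0 at y ∈ ∅; common: ∅.
  x = 6: f ≡ 0 at y ∈ {2}; g ≡ 0 at y ∈ {1, 6}; common: ∅.
Collecting: common zeros = {(4, 5)}, so the count is 1.
Comparison with the Bézout bound: 1 ≤ 2 = deg(f)·deg(g), as expected for curves with no common component (the affine F_7-count falls short of the bound because intersections may lie at infinity, over extension fields, or carry multiplicity).


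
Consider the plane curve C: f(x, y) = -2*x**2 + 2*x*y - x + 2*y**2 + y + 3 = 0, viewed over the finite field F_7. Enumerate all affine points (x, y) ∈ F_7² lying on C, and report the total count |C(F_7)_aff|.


Affine F_7-points: {(1, 0), (1, 2), (2, 0), (2, 1), (3, 3), (3, 4), (4, 2), (4, 4)}; count = 8.

For each of the 49 pairs (x, y) ∈ F_7², evaluate f(x, y) mod 7. Record the zeros.
  x = 0: [0↦3, 1↦6, 2↦6, 3↦3, 4↦4, 5↦2, 6↦4]  zeros at y ∈ ∅
  x = 1: [0↦0, 1↦5, 2↦0, 3↦6, 4↦2, 5↦2, 6↦6]  zeros at y ∈ {0, 2}
  x = 2: [0↦0, 1↦0, 2↦4, 3↦5, 4↦3, 5↦5, 6↦4]  zeros at y ∈ {0, 1}
  x = 3: [0↦3, 1↦5, 2↦4, 3↦0, 4↦0, 5↦4, 6↦5]  zeros at y ∈ {3, 4}
  x = 4: [0↦2, 1↦6, 2↦0, 3↦5, 4↦0, 5↦6, 6↦2]  zeros at y ∈ {2, 4}
  x = 5: [0↦4, 1↦3, 2↦6, 3↦6, 4↦3, 5↦4, 6↦2]  zeros at y ∈ ∅
  x = 6: [0↦2, 1↦3, 2↦1, 3↦3, 4↦2, 5↦5, 6↦5]  zeros at y ∈ ∅
Collecting zeros: affine points = {(1, 0), (1, 2), (2, 0), (2, 1), (3, 3), (3, 4), (4, 2), (4, 4)}.
Total count |C(F_7)_aff| = 8.


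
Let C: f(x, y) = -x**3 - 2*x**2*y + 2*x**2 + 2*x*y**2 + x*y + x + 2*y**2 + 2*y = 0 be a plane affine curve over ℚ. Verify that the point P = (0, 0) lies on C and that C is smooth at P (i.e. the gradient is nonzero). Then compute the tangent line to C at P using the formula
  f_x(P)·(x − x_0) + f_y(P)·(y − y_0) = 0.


Tangent line at P: x + 2*y = 0.

Step 1: f(0, 0) = 0, so P lies on C.
Step 2: partial derivatives
  f_x(x, y) = -3*x**2 - 4*x*y + 4*x + 2*y**2 + y + 1, f_y(x, y) = -2*x**2 + 4*x*y + x + 4*y + 2.
  f_x(P) = 1, f_y(P) = 2 (gradient nonzero, so P is smooth).
Step 3: tangent line at P: 1·(x − 0) + 2·(y − 0) = 0.
Expanding: x + 2*y = 0.


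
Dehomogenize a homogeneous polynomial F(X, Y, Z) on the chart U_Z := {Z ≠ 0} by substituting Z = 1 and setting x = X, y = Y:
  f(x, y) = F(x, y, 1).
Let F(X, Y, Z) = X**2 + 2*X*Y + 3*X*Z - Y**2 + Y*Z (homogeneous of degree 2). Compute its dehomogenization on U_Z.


f(x, y) = x**2 + 2*x*y + 3*x - y**2 + y

On U_Z we set Z = 1. Each monomial c·X^i·Y^j·Z^k in F becomes c·x^i·y^j·1^k = c·x^i·y^j.
Substituting Z = 1: F(X, Y, 1) = x**2 + 2*x*y + 3*x - y**2 + y.
Note: deg(f) ≤ deg(F) = 2; strict inequality happens when F is divisible by Z (lost terms).


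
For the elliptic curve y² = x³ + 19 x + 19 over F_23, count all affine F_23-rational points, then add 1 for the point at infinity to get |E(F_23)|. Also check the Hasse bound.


Affine points = {(1, 4), (1, 19), (5, 3), (5, 20), (6, 2), (6, 21), (7, 9), (7, 14), (8, 4), (8, 19), (10, 6), (10, 17), (11, 8), (11, 15), (13, 5), (13, 18), (14, 4), (14, 19), (16, 7), (16, 16), (18, 11), (18, 12), (20, 2), (20, 21)}; affine count = 24; |E(F_23)| = 25.

Discriminant check: Δ ∝ 4a³ + 27b² = 4·19³ + 27·19² = 4·6859 + 27·361 ≡ 15 (mod 23). Nonzero ⇒ E is nonsingular.
For each x ∈ F_23, compute rhs = x³ + 19·x + 19 mod 23, then count y ∈ F_23 with y² ≡ rhs.
  x = 0: rhs = 19, matching y values: none (0 points).
  x = 1: rhs = 16, matching y values: 4, 19 (2 points).
  x = 2: rhs = 19, matching y values: none (0 points).
  x = 3: rhs = 11, matching y values: none (0 points).
  x = 4: rhs = 21, matching y values: none (0 points).
  x = 5: rhs = 9, matching y values: 3, 20 (2 points).
  x = 6: rhs = 4, matching y values: 2, 21 (2 points).
  x = 7: rhs = 12, matching y values: 9, 14 (2 points).
  x = 8: rhs = 16, matching y values: 4, 19 (2 points).
  x = 9: rhs = 22, matching y values: none (0 points).
  x = 10: rhs = 13, matching y values: 6, 17 (2 points).
  x = 11: rhs = 18, matching y values: 8, 15 (2 points).
  x = 12: rhs = 20, matching y values: none (0 points).
  x = 13: rhs = 2, matching y values: 5, 18 (2 points).
  x = 14: rhs = 16, matching y values: 4, 19 (2 points).
  x = 15: rhs = 22, matching y values: none (0 points).
  x = 16: rhs = 3, matching y values: 7, 16 (2 points).
  x = 17: rhs = 11, matching y values: none (0 points).
  x = 18: rhs = 6, matching y values: 11, 12 (2 points).
  x = 19: rhs = 17, matching y values: none (0 points).
  x = 20: rhs = 4, matching y values: 2, 21 (2 points).
  x = 21: rhs = 19, matching y values: none (0 points).
  x = 22: rhs = 22, matching y values: none (0 points).
Total affine count: 24.
Full point count |E(F_23)| = 24 + 1 = 25.
Hasse bound: |25 − (23+1)| = |1| = 1 ≤ 2√23 ≈ 9.5917 ✓.


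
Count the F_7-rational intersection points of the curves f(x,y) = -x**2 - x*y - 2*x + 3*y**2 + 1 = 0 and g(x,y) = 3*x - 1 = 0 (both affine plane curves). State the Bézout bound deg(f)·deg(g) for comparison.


Common zeros: ∅; count = 0; Bézout bound = 2.

deg(f) = 2, deg(g) = 1, so Bézout bound = 2.
Scan x ∈ F_7. For each x, list the y ∈ F_7 with f(x, y) ≡ 0 and those with g(x, y) ≡ 0 (mod 7); the common zeros in that column are the intersection.
  x = 0: f ≡ 0 at y ∈ {3, 4}; g ≡ 0 at y ∈ ∅; common: ∅.
  x = 1: f ≡ 0 at y ∈ {1, 4}; g ≡ 0 at y ∈ ∅; common: ∅.
  x = 2: f ≡ 0 at y ∈ {0, 3}; g ≡ 0 at y ∈ ∅; common: ∅.
  x = 3: f ≡ 0 at y ∈ {0, 1}; g ≡ 0 at y ∈ ∅; common: ∅.
  x = 4: f ≡ 0 at y ∈ ∅; g ≡ 0 at y ∈ ∅; common: ∅.
  x = 5: f ≡ 0 at y ∈ ∅; g ≡ 0 at y ∈ {0, 1, 2, 3, 4, 5, 6}; common: ∅.
  x = 6: f ≡ 0 at y ∈ ∅; g ≡ 0 at y ∈ ∅; common: ∅.
Collecting: common zeros = ∅, so the count is 0.
Comparison with the Bézout bound: 0 ≤ 2 = deg(f)·deg(g), as expected for curves with no common component (the affine F_7-count falls short of the bound because intersections may lie at infinity, over extension fields, or carry multiplicity).


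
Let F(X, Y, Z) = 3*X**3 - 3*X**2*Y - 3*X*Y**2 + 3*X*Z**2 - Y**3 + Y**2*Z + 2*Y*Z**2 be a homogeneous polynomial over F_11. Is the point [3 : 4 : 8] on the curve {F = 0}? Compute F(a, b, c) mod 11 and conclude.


F(3,4,8) ≡ 2 (mod 11); P is NOT on the curve.

Evaluate F(3, 4, 8) term-by-term (mod 11).
  3*X**3 ↦ 3·27·1·1 = 81
  -3*X**2*Y ↦ -3·9·4·1 = -108
  -3*X*Y**2 ↦ -3·3·16·1 = -144
  3*X*Z**2 ↦ 3·3·1·64 = 576
  -Y**3 ↦ -1·1·64·1 = -64
  Y**2*Z ↦ 1·1·16·8 = 128
  2*Y*Z**2 ↦ 2·1·4·64 = 512
Sum: F(3, 4, 8) = (81) + (-108) + (-144) + (576) + (-64) + (128) + (512) = 981.
Reducing mod 11: 981 ≡ 2 (mod 11).
Since F(a, b, c) ≡ 2 ≠ 0 (mod 11), P does NOT lie on the curve.


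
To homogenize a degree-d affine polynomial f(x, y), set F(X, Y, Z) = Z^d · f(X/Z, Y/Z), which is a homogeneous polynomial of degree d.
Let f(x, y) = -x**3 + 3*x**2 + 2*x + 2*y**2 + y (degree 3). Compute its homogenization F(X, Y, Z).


F(X, Y, Z) = -X**3 + 3*X**2*Z + 2*X*Z**2 + 2*Y**2*Z + Y*Z**2

deg(f) = 3.
Substitute x = X/Z, y = Y/Z into f, then multiply by Z^3.
  monomial -1·x^3·y^0 ↦ -1·X^3·Y^0·Z^0.
  monomial 3·x^2·y^0 ↦ 3·X^2·Y^0·Z^1.
  monomial 2·x^1·y^0 ↦ 2·X^1·Y^0·Z^2.
  monomial 2·x^0·y^2 ↦ 2·X^0·Y^2·Z^1.
  monomial 1·x^0·y^1 ↦ 1·X^0·Y^1·Z^2.
Collecting: F(X, Y, Z) = -X**3 + 3*X**2*Z + 2*X*Z**2 + 2*Y**2*Z + Y*Z**2.


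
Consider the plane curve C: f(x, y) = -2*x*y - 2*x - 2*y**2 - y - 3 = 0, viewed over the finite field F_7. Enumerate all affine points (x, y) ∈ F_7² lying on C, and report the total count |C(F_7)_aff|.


Affine F_7-points: {(1, 4), (1, 5), (2, 0), (2, 1), (4, 3), (6, 2)}; count = 6.

For each of the 49 pairs (x, y) ∈ F_7², evaluate f(x, y) mod 7. Record the zeros.
  x = 0: [0↦4, 1↦1, 2↦1, 3↦4, 4↦3, 5↦5, 6↦3]  zeros at y ∈ ∅
  x = 1: [0↦2, 1↦4, 2↦2, 3↦3, 4↦0, 5↦0, 6↦3]  zeros at y ∈ {4, 5}
  x = 2: [0↦0, 1↦0, 2↦3, 3↦2, 4↦4, 5↦2, 6↦3]  zeros at y ∈ {0, 1}
  x = 3: [0↦5, 1↦3, 2↦4, 3↦1, 4↦1, 5↦4, 6↦3]  zeros at y ∈ ∅
  x = 4: [0↦3, 1↦6, 2↦5, 3↦0, 4↦5, 5↦6, 6↦3]  zeros at y ∈ {3}
  x = 5: [0↦1, 1↦2, 2↦6, 3↦6, 4↦2, 5↦1, 6↦3]  zeros at y ∈ ∅
  x = 6: [0↦6, 1↦5, 2↦0, 3↦5, 4↦6, 5↦3, 6↦3]  zeros at y ∈ {2}
Collecting zeros: affine points = {(1, 4), (1, 5), (2, 0), (2, 1), (4, 3), (6, 2)}.
Total count |C(F_7)_aff| = 6.


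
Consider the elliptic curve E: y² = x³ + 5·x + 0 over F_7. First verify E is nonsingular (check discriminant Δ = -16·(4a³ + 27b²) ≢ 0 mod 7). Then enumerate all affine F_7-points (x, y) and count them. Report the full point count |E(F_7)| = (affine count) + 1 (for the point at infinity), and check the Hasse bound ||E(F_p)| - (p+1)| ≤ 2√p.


Affine points = {(0, 0), (2, 2), (2, 5), (3, 0), (4, 0), (6, 1), (6, 6)}; affine count = 7; |E(F_7)| = 8.

Discriminant check: Δ ∝ 4a³ + 27b² = 4·5³ + 27·0² = 4·125 + 27·0 ≡ 3 (mod 7). Nonzero ⇒ E is nonsingular.
For each x ∈ F_7, compute rhs = x³ + 5·x + 0 mod 7, then count y ∈ F_7 with y² ≡ rhs.
  x = 0: rhs = 0, matching y values: 0 (1 points).
  x = 1: rhs = 6, matching y values: none (0 points).
  x = 2: rhs = 4, matching y values: 2, 5 (2 points).
  x = 3: rhs = 0, matching y values: 0 (1 points).
  x = 4: rhs = 0, matching y values: 0 (1 points).
  x = 5: rhs = 3, matching y values: none (0 points).
  x = 6: rhs = 1, matching y values: 1, 6 (2 points).
Total affine count: 7.
Full point count |E(F_7)| = 7 + 1 = 8.
Hasse bound: |8 − (7+1)| = |0| = 0 ≤ 2√7 ≈ 5.2915 ✓.


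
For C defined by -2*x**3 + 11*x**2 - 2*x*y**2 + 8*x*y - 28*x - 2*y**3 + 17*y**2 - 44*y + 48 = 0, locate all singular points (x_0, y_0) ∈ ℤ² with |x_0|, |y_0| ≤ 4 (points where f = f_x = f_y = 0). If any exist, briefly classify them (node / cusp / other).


Singular points: {(2, 2)}; classification: node.

Compute partial derivatives:
  f_x = -6*x**2 + 22*x - 2*y**2 + 8*y - 28.
  f_y = -4*x*y + 8*x - 6*y**2 + 34*y - 44.
Scan x_0 ∈ {−4, ..., 4}. For each x_0, f_y(x_0, y) is a polynomial in y; find its integer roots y ∈ {−4, ..., 4}, then test f_x and f at those candidates.
  x = -4: f_y(-4, y) = -6*y**2 + 50*y - 76; vanishes at y ∈ {2}. (-4, 2): f_x = -204 ≠ 0.
  x = -3: f_y(-3, y) = -6*y**2 + 46*y - 68; vanishes at y ∈ {2}. (-3, 2): f_x = -140 ≠ 0.
  x = -2: f_y(-2, y) = -6*y**2 + 42*y - 60; vanishes at y ∈ {2}. (-2, 2): f_x = -88 ≠ 0.
  x = -1: f_y(-1, y) = -6*y**2 + 38*y - 52; vanishes at y ∈ {2}. (-1, 2): f_x = -48 ≠ 0.
  x = 0: f_y(0, y) = -6*y**2 + 34*y - 44; vanishes at y ∈ {2}. (0, 2): f_x = -20 ≠ 0.
  x = 1: f_y(1, y) = -6*y**2 + 30*y - 36; vanishes at y ∈ {2, 3}. (1, 2): f_x = -4 ≠ 0; (1, 3): f_x = -6 ≠ 0.
  x = 2: f_y(2, y) = -6*y**2 + 26*y - 28; vanishes at y ∈ {2}. (2, 2): f_x = 0, f = 0 — SINGULAR.
  x = 3: f_y(3, y) = -6*y**2 + 22*y - 20; vanishes at y ∈ {2}. (3, 2): f_x = -8 ≠ 0.
  x = 4: f_y(4, y) = -6*y**2 + 18*y - 12; vanishes at y ∈ {1, 2}. (4, 1): f_x = -30 ≠ 0; (4, 2): f_x = -28 ≠ 0.
Only singular point on the grid: (2, 2).
Classify: substitute x = 2 + u, y = 2 + v and expand: f = -2*u**3 - u**2 - 2*u*v**2 - 2*v**3 + v**2.
No constant or linear terms (consistent with a singular point). Quadratic part: -u**2 + v**2. Cubic part: -2*u**3 - 2*u*v**2 - 2*v**3.
The quadratic part v**2 - u**2 = (v − u)(v + u) splits into two distinct linear factors, so there are two distinct tangent lines y − 2 = ±(x − 2) — this is a node (ordinary double point).
Classification: node.


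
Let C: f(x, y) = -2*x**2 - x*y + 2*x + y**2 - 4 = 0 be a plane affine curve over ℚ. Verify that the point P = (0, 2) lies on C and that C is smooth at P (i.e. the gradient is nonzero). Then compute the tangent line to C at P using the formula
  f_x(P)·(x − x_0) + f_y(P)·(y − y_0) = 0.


Tangent line at P: 4*y - 8 = 0.

Step 1: f(0, 2) = 0, so P lies on C.
Step 2: partial derivatives
  f_x(x, y) = -4*x - y + 2, f_y(x, y) = -x + 2*y.
  f_x(P) = 0, f_y(P) = 4 (gradient nonzero, so P is smooth).
Step 3: tangent line at P: 0·(x − 0) + 4·(y − 2) = 0.
Expanding: 4*y - 8 = 0.


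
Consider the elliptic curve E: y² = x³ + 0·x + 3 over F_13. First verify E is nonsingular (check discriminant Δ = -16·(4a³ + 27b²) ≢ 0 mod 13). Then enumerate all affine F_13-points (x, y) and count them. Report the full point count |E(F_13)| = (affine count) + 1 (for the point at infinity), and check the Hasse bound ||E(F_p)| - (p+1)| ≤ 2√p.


Affine points = {(0, 4), (0, 9), (1, 2), (1, 11), (3, 2), (3, 11), (9, 2), (9, 11)}; affine count = 8; |E(F_13)| = 9.

Discriminant check: Δ ∝ 4a³ + 27b² = 4·0³ + 27·3² = 4·0 + 27·9 ≡ 9 (mod 13). Nonzero ⇒ E is nonsingular.
For each x ∈ F_13, compute rhs = x³ + 0·x + 3 mod 13, then count y ∈ F_13 with y² ≡ rhs.
  x = 0: rhs = 3, matching y values: 4, 9 (2 points).
  x = 1: rhs = 4, matching y values: 2, 11 (2 points).
  x = 2: rhs = 11, matching y values: none (0 points).
  x = 3: rhs = 4, matching y values: 2, 11 (2 points).
  x = 4: rhs = 2, matching y values: none (0 points).
  x = 5: rhs = 11, matching y values: none (0 points).
  x = 6: rhs = 11, matching y values: none (0 points).
  x = 7: rhs = 8, matching y values: none (0 points).
  x = 8: rhs = 8, matching y values: none (0 points).
  x = 9: rhs = 4, matching y values: 2, 11 (2 points).
  x = 10: rhs = 2, matching y values: none (0 points).
  x = 11: rhs = 8, matching y values: none (0 points).
  x = 12: rhs = 2, matching y values: none (0 points).
Total affine count: 8.
Full point count |E(F_13)| = 8 + 1 = 9.
Hasse bound: |9 − (13+1)| = |-5| = 5 ≤ 2√13 ≈ 7.2111 ✓.
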